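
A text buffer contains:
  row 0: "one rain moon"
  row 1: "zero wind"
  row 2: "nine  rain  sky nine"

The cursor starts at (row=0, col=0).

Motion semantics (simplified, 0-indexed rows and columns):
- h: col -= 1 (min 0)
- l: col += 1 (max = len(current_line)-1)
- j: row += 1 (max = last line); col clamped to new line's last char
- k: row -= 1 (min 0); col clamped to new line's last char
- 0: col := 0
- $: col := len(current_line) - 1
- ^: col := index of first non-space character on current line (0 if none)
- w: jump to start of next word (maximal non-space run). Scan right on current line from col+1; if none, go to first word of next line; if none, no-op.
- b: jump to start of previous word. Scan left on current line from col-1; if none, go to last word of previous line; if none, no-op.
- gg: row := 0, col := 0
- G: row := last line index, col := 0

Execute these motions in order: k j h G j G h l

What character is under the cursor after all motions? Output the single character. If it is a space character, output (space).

After 1 (k): row=0 col=0 char='o'
After 2 (j): row=1 col=0 char='z'
After 3 (h): row=1 col=0 char='z'
After 4 (G): row=2 col=0 char='n'
After 5 (j): row=2 col=0 char='n'
After 6 (G): row=2 col=0 char='n'
After 7 (h): row=2 col=0 char='n'
After 8 (l): row=2 col=1 char='i'

Answer: i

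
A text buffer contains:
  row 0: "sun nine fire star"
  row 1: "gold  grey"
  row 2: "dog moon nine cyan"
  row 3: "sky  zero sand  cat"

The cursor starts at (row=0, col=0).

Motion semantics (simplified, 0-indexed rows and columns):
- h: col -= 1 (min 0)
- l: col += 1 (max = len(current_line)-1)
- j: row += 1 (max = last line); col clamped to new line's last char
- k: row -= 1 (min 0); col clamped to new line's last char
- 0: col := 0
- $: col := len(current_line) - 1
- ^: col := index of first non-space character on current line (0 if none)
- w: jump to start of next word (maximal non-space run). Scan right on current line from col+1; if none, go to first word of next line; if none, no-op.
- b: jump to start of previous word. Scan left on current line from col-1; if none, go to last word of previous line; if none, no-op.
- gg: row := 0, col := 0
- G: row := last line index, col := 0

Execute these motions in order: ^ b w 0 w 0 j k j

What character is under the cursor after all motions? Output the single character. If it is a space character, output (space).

After 1 (^): row=0 col=0 char='s'
After 2 (b): row=0 col=0 char='s'
After 3 (w): row=0 col=4 char='n'
After 4 (0): row=0 col=0 char='s'
After 5 (w): row=0 col=4 char='n'
After 6 (0): row=0 col=0 char='s'
After 7 (j): row=1 col=0 char='g'
After 8 (k): row=0 col=0 char='s'
After 9 (j): row=1 col=0 char='g'

Answer: g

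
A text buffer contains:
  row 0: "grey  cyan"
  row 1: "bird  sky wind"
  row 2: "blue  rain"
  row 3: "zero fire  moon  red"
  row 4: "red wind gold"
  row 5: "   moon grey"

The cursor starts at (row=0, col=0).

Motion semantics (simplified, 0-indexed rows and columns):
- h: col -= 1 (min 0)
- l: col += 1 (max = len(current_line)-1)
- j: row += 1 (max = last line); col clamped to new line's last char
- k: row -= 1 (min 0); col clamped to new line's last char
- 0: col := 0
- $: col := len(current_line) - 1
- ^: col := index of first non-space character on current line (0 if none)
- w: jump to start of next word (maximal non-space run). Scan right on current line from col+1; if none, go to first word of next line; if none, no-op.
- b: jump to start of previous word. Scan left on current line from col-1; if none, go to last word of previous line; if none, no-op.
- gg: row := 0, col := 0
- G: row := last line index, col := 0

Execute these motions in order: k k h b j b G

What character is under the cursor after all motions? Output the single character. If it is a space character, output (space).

Answer: (space)

Derivation:
After 1 (k): row=0 col=0 char='g'
After 2 (k): row=0 col=0 char='g'
After 3 (h): row=0 col=0 char='g'
After 4 (b): row=0 col=0 char='g'
After 5 (j): row=1 col=0 char='b'
After 6 (b): row=0 col=6 char='c'
After 7 (G): row=5 col=0 char='_'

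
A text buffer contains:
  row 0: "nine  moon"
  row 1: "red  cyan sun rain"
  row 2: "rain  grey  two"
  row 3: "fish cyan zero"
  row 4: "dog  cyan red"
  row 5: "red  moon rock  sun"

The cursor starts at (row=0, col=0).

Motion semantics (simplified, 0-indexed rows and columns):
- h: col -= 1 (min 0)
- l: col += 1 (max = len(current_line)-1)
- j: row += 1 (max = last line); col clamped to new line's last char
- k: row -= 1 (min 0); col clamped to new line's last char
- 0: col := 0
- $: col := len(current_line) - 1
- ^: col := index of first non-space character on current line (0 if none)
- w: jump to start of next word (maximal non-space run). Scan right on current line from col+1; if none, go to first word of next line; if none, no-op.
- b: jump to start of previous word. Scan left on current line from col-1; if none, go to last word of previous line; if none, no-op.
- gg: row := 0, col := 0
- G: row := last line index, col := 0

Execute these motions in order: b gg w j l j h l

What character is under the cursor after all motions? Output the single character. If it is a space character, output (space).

Answer: r

Derivation:
After 1 (b): row=0 col=0 char='n'
After 2 (gg): row=0 col=0 char='n'
After 3 (w): row=0 col=6 char='m'
After 4 (j): row=1 col=6 char='y'
After 5 (l): row=1 col=7 char='a'
After 6 (j): row=2 col=7 char='r'
After 7 (h): row=2 col=6 char='g'
After 8 (l): row=2 col=7 char='r'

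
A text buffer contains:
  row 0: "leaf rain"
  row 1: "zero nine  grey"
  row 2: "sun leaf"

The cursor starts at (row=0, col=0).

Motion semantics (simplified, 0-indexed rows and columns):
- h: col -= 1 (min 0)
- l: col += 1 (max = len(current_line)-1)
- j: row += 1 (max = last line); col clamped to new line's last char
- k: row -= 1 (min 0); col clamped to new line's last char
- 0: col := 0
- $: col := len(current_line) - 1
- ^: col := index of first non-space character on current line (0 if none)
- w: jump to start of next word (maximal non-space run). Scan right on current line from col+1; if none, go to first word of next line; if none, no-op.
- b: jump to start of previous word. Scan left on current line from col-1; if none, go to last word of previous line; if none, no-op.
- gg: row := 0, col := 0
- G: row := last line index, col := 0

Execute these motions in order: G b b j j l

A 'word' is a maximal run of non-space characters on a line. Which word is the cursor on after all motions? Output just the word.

Answer: leaf

Derivation:
After 1 (G): row=2 col=0 char='s'
After 2 (b): row=1 col=11 char='g'
After 3 (b): row=1 col=5 char='n'
After 4 (j): row=2 col=5 char='e'
After 5 (j): row=2 col=5 char='e'
After 6 (l): row=2 col=6 char='a'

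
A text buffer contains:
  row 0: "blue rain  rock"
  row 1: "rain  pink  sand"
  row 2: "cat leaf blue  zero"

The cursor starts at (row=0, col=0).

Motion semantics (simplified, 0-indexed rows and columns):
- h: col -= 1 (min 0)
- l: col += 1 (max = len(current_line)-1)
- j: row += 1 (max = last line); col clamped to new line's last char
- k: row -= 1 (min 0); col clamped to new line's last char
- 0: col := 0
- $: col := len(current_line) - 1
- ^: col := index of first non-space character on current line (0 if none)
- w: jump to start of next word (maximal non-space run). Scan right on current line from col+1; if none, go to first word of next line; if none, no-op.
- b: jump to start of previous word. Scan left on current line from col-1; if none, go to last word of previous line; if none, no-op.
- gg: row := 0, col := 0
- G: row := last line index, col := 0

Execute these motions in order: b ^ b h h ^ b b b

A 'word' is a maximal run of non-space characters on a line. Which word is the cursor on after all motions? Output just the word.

After 1 (b): row=0 col=0 char='b'
After 2 (^): row=0 col=0 char='b'
After 3 (b): row=0 col=0 char='b'
After 4 (h): row=0 col=0 char='b'
After 5 (h): row=0 col=0 char='b'
After 6 (^): row=0 col=0 char='b'
After 7 (b): row=0 col=0 char='b'
After 8 (b): row=0 col=0 char='b'
After 9 (b): row=0 col=0 char='b'

Answer: blue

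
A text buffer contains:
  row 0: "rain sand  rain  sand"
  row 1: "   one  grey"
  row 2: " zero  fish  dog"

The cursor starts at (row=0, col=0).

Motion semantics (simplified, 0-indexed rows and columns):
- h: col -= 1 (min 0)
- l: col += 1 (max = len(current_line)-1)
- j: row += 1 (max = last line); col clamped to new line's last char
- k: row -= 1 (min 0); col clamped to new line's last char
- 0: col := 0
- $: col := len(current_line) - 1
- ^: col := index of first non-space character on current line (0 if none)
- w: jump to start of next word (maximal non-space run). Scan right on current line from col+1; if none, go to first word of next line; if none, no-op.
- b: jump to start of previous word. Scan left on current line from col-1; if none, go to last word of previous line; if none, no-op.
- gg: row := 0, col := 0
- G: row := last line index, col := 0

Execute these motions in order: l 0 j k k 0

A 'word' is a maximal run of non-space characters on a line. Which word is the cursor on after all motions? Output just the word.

After 1 (l): row=0 col=1 char='a'
After 2 (0): row=0 col=0 char='r'
After 3 (j): row=1 col=0 char='_'
After 4 (k): row=0 col=0 char='r'
After 5 (k): row=0 col=0 char='r'
After 6 (0): row=0 col=0 char='r'

Answer: rain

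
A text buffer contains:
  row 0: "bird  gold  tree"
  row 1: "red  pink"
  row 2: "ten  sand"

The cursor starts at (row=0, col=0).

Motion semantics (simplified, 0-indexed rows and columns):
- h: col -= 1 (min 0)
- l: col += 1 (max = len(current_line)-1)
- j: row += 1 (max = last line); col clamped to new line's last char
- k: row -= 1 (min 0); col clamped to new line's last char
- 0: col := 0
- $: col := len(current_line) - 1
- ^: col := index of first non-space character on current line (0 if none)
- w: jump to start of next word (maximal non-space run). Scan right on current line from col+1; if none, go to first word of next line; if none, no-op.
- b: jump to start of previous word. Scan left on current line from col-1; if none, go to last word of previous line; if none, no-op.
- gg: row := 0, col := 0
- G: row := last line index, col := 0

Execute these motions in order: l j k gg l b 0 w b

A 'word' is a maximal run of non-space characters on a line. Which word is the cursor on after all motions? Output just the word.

After 1 (l): row=0 col=1 char='i'
After 2 (j): row=1 col=1 char='e'
After 3 (k): row=0 col=1 char='i'
After 4 (gg): row=0 col=0 char='b'
After 5 (l): row=0 col=1 char='i'
After 6 (b): row=0 col=0 char='b'
After 7 (0): row=0 col=0 char='b'
After 8 (w): row=0 col=6 char='g'
After 9 (b): row=0 col=0 char='b'

Answer: bird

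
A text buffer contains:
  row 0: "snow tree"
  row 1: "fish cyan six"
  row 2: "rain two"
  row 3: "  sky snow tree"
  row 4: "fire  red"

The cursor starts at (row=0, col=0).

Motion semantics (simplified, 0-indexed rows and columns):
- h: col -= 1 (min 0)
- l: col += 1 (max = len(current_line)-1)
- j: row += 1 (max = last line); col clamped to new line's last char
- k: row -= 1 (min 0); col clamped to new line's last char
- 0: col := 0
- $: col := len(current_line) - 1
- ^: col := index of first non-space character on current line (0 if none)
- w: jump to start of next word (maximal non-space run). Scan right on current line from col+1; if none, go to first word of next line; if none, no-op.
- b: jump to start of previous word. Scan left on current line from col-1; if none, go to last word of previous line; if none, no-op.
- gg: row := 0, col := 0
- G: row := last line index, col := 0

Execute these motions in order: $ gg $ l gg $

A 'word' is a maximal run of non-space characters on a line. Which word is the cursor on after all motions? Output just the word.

Answer: tree

Derivation:
After 1 ($): row=0 col=8 char='e'
After 2 (gg): row=0 col=0 char='s'
After 3 ($): row=0 col=8 char='e'
After 4 (l): row=0 col=8 char='e'
After 5 (gg): row=0 col=0 char='s'
After 6 ($): row=0 col=8 char='e'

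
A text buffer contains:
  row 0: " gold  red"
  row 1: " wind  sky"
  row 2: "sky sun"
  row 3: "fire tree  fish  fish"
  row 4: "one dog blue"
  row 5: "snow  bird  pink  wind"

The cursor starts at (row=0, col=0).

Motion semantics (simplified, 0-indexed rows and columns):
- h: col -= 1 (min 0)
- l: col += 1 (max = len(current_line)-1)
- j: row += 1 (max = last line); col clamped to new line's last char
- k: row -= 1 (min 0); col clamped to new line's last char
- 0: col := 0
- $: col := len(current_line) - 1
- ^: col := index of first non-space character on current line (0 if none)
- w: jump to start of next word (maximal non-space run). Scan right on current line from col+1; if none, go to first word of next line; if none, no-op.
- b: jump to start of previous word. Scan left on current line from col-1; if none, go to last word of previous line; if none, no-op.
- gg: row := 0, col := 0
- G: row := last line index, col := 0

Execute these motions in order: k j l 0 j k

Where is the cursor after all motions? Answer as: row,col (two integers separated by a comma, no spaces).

Answer: 1,0

Derivation:
After 1 (k): row=0 col=0 char='_'
After 2 (j): row=1 col=0 char='_'
After 3 (l): row=1 col=1 char='w'
After 4 (0): row=1 col=0 char='_'
After 5 (j): row=2 col=0 char='s'
After 6 (k): row=1 col=0 char='_'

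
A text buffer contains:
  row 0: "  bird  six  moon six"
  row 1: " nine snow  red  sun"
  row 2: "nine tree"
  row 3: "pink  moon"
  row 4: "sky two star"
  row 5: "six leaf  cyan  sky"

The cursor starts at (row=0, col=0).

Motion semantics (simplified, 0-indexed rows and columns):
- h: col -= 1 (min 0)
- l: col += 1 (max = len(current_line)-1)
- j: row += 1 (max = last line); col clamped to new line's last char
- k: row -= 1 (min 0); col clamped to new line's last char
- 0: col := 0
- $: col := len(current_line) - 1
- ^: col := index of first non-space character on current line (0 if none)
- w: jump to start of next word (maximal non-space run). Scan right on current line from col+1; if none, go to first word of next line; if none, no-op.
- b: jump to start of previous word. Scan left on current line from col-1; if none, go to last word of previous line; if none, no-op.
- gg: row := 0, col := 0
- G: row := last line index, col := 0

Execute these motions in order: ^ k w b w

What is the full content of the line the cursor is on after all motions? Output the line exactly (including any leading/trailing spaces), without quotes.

After 1 (^): row=0 col=2 char='b'
After 2 (k): row=0 col=2 char='b'
After 3 (w): row=0 col=8 char='s'
After 4 (b): row=0 col=2 char='b'
After 5 (w): row=0 col=8 char='s'

Answer:   bird  six  moon six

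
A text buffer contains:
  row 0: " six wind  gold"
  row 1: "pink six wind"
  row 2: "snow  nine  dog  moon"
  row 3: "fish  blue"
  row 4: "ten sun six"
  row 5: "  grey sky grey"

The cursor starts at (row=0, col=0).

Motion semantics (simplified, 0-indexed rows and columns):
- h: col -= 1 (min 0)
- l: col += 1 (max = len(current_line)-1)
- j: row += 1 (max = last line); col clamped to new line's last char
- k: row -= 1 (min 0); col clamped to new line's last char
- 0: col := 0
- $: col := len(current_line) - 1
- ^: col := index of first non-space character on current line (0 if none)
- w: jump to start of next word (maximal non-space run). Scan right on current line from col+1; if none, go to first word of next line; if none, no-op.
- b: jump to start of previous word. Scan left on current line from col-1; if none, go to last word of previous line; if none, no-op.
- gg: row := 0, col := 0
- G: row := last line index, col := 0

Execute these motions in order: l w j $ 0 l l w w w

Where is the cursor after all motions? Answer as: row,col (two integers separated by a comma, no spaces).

Answer: 2,0

Derivation:
After 1 (l): row=0 col=1 char='s'
After 2 (w): row=0 col=5 char='w'
After 3 (j): row=1 col=5 char='s'
After 4 ($): row=1 col=12 char='d'
After 5 (0): row=1 col=0 char='p'
After 6 (l): row=1 col=1 char='i'
After 7 (l): row=1 col=2 char='n'
After 8 (w): row=1 col=5 char='s'
After 9 (w): row=1 col=9 char='w'
After 10 (w): row=2 col=0 char='s'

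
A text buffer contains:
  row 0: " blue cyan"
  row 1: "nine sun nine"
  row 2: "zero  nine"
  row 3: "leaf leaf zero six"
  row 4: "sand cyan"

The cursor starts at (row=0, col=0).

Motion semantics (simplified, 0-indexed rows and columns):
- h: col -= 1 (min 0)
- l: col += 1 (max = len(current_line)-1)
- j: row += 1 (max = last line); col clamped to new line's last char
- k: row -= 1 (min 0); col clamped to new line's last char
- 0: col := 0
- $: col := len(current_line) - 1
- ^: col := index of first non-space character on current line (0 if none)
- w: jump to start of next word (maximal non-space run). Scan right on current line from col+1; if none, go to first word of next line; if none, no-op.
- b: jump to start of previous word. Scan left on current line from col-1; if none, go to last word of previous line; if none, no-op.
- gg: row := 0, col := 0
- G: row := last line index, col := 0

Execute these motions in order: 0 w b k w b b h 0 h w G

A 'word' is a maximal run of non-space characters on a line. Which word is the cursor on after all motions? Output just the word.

After 1 (0): row=0 col=0 char='_'
After 2 (w): row=0 col=1 char='b'
After 3 (b): row=0 col=1 char='b'
After 4 (k): row=0 col=1 char='b'
After 5 (w): row=0 col=6 char='c'
After 6 (b): row=0 col=1 char='b'
After 7 (b): row=0 col=1 char='b'
After 8 (h): row=0 col=0 char='_'
After 9 (0): row=0 col=0 char='_'
After 10 (h): row=0 col=0 char='_'
After 11 (w): row=0 col=1 char='b'
After 12 (G): row=4 col=0 char='s'

Answer: sand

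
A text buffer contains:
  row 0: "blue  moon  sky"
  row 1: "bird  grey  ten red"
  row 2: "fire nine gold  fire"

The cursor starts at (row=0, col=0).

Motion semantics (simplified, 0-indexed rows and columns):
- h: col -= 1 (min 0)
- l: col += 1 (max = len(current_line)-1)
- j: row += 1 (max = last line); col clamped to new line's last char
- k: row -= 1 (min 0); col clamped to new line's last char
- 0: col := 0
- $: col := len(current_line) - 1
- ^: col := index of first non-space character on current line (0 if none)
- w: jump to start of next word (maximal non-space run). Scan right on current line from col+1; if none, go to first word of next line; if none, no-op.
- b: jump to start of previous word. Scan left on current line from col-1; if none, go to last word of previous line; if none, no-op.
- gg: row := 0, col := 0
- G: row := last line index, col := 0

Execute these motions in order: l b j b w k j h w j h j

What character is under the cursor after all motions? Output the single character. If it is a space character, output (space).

Answer: n

Derivation:
After 1 (l): row=0 col=1 char='l'
After 2 (b): row=0 col=0 char='b'
After 3 (j): row=1 col=0 char='b'
After 4 (b): row=0 col=12 char='s'
After 5 (w): row=1 col=0 char='b'
After 6 (k): row=0 col=0 char='b'
After 7 (j): row=1 col=0 char='b'
After 8 (h): row=1 col=0 char='b'
After 9 (w): row=1 col=6 char='g'
After 10 (j): row=2 col=6 char='i'
After 11 (h): row=2 col=5 char='n'
After 12 (j): row=2 col=5 char='n'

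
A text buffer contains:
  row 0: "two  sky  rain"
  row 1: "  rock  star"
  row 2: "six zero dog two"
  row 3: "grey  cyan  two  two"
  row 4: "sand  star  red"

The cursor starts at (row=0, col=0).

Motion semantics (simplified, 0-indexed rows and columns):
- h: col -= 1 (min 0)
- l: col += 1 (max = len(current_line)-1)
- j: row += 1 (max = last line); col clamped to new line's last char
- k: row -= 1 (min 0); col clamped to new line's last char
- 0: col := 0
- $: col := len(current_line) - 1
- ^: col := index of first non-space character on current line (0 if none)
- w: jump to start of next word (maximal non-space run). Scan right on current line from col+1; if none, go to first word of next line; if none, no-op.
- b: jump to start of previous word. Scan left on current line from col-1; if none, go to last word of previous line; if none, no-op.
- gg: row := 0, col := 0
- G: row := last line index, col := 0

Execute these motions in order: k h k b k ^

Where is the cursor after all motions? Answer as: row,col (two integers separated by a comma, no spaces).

After 1 (k): row=0 col=0 char='t'
After 2 (h): row=0 col=0 char='t'
After 3 (k): row=0 col=0 char='t'
After 4 (b): row=0 col=0 char='t'
After 5 (k): row=0 col=0 char='t'
After 6 (^): row=0 col=0 char='t'

Answer: 0,0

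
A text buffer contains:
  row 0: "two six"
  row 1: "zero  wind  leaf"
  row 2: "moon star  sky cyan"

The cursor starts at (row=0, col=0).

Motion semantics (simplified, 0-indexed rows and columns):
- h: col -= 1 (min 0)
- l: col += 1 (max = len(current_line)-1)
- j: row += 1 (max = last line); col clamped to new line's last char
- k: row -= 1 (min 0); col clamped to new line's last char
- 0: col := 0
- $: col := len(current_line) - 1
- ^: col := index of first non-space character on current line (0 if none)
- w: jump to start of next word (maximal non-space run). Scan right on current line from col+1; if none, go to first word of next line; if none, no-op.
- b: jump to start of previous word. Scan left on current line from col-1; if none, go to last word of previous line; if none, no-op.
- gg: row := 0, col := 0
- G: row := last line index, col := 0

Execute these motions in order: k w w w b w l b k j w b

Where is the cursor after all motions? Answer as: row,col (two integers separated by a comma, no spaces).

Answer: 1,6

Derivation:
After 1 (k): row=0 col=0 char='t'
After 2 (w): row=0 col=4 char='s'
After 3 (w): row=1 col=0 char='z'
After 4 (w): row=1 col=6 char='w'
After 5 (b): row=1 col=0 char='z'
After 6 (w): row=1 col=6 char='w'
After 7 (l): row=1 col=7 char='i'
After 8 (b): row=1 col=6 char='w'
After 9 (k): row=0 col=6 char='x'
After 10 (j): row=1 col=6 char='w'
After 11 (w): row=1 col=12 char='l'
After 12 (b): row=1 col=6 char='w'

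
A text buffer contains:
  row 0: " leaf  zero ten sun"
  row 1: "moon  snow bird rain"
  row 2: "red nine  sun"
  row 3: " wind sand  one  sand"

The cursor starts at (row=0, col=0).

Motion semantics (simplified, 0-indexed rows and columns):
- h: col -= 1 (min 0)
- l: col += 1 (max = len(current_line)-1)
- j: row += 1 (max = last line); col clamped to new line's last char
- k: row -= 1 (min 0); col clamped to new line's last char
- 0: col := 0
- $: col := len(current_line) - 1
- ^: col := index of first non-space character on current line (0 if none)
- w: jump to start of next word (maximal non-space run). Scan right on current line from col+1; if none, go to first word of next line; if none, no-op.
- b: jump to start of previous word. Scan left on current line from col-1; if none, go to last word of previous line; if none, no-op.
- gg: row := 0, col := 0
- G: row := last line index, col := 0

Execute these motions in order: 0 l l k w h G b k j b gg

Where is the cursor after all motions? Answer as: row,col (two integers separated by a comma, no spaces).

After 1 (0): row=0 col=0 char='_'
After 2 (l): row=0 col=1 char='l'
After 3 (l): row=0 col=2 char='e'
After 4 (k): row=0 col=2 char='e'
After 5 (w): row=0 col=7 char='z'
After 6 (h): row=0 col=6 char='_'
After 7 (G): row=3 col=0 char='_'
After 8 (b): row=2 col=10 char='s'
After 9 (k): row=1 col=10 char='_'
After 10 (j): row=2 col=10 char='s'
After 11 (b): row=2 col=4 char='n'
After 12 (gg): row=0 col=0 char='_'

Answer: 0,0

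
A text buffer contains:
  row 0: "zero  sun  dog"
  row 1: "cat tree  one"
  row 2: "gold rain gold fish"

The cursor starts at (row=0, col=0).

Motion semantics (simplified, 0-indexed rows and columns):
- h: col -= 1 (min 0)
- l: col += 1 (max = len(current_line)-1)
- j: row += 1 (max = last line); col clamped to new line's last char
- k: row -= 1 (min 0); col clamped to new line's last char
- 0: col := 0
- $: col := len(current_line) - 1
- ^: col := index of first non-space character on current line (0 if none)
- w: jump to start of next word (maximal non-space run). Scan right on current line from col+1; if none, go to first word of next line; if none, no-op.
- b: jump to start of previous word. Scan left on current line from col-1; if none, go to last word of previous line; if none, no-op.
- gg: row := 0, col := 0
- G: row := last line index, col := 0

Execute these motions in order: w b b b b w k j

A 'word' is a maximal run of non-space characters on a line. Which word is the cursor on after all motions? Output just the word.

Answer: tree

Derivation:
After 1 (w): row=0 col=6 char='s'
After 2 (b): row=0 col=0 char='z'
After 3 (b): row=0 col=0 char='z'
After 4 (b): row=0 col=0 char='z'
After 5 (b): row=0 col=0 char='z'
After 6 (w): row=0 col=6 char='s'
After 7 (k): row=0 col=6 char='s'
After 8 (j): row=1 col=6 char='e'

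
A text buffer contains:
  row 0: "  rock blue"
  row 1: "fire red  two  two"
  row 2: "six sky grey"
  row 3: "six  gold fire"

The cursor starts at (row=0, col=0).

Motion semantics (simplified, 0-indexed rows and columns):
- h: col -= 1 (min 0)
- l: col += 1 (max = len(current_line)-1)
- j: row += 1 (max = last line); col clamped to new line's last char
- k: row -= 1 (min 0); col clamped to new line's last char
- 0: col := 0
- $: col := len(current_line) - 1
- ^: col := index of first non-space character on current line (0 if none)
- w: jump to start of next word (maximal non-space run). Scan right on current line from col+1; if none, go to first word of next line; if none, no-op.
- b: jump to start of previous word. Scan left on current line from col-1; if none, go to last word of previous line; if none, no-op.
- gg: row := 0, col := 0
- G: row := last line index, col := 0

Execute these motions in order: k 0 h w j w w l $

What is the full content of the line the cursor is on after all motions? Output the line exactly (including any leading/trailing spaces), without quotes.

After 1 (k): row=0 col=0 char='_'
After 2 (0): row=0 col=0 char='_'
After 3 (h): row=0 col=0 char='_'
After 4 (w): row=0 col=2 char='r'
After 5 (j): row=1 col=2 char='r'
After 6 (w): row=1 col=5 char='r'
After 7 (w): row=1 col=10 char='t'
After 8 (l): row=1 col=11 char='w'
After 9 ($): row=1 col=17 char='o'

Answer: fire red  two  two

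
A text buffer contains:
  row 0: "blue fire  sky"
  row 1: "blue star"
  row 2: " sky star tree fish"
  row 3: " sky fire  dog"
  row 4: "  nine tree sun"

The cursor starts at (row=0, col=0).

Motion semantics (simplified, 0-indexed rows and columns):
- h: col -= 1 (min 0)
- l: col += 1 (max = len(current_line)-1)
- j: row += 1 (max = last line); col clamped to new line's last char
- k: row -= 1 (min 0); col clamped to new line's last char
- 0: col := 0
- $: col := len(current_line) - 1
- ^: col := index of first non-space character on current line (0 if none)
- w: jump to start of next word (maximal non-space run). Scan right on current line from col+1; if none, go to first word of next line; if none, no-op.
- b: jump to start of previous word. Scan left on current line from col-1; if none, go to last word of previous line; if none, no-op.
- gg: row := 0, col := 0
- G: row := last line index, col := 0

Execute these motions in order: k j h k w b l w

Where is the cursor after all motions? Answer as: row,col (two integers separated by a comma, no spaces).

After 1 (k): row=0 col=0 char='b'
After 2 (j): row=1 col=0 char='b'
After 3 (h): row=1 col=0 char='b'
After 4 (k): row=0 col=0 char='b'
After 5 (w): row=0 col=5 char='f'
After 6 (b): row=0 col=0 char='b'
After 7 (l): row=0 col=1 char='l'
After 8 (w): row=0 col=5 char='f'

Answer: 0,5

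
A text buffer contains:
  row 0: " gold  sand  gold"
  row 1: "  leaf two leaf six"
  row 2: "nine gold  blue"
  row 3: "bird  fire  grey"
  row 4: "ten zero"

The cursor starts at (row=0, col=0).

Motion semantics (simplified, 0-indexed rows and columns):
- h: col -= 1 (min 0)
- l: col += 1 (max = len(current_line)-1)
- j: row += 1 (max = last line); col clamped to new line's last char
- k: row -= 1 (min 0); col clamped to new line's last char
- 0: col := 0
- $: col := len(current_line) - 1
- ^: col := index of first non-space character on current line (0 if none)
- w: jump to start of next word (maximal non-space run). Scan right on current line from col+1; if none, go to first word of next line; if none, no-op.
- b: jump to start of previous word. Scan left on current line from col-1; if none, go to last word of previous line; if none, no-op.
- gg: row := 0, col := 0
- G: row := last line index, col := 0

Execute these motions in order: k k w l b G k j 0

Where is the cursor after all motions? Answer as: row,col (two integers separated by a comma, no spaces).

Answer: 4,0

Derivation:
After 1 (k): row=0 col=0 char='_'
After 2 (k): row=0 col=0 char='_'
After 3 (w): row=0 col=1 char='g'
After 4 (l): row=0 col=2 char='o'
After 5 (b): row=0 col=1 char='g'
After 6 (G): row=4 col=0 char='t'
After 7 (k): row=3 col=0 char='b'
After 8 (j): row=4 col=0 char='t'
After 9 (0): row=4 col=0 char='t'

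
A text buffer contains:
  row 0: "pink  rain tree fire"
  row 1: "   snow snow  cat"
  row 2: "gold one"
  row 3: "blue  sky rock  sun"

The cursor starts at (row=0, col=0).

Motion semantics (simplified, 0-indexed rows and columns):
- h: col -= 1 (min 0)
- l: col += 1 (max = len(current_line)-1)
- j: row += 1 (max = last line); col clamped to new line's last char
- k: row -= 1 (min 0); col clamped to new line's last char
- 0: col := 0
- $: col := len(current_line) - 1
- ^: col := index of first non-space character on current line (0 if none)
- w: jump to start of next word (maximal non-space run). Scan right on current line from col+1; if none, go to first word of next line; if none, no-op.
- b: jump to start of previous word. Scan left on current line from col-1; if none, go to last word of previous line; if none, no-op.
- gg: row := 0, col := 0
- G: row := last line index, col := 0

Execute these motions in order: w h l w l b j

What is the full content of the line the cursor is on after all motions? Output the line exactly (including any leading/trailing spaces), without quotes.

Answer:    snow snow  cat

Derivation:
After 1 (w): row=0 col=6 char='r'
After 2 (h): row=0 col=5 char='_'
After 3 (l): row=0 col=6 char='r'
After 4 (w): row=0 col=11 char='t'
After 5 (l): row=0 col=12 char='r'
After 6 (b): row=0 col=11 char='t'
After 7 (j): row=1 col=11 char='w'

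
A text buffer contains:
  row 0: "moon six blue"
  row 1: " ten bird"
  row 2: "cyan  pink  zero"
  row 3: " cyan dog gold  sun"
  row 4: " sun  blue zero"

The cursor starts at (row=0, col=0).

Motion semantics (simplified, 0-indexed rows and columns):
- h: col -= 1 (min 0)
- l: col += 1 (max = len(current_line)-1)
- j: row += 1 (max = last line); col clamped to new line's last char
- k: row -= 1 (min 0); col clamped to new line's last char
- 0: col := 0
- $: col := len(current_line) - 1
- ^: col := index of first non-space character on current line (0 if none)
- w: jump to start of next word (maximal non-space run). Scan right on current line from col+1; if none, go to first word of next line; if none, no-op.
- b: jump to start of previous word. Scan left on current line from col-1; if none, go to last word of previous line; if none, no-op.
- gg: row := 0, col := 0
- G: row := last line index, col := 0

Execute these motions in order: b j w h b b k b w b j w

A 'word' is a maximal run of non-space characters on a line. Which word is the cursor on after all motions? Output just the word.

After 1 (b): row=0 col=0 char='m'
After 2 (j): row=1 col=0 char='_'
After 3 (w): row=1 col=1 char='t'
After 4 (h): row=1 col=0 char='_'
After 5 (b): row=0 col=9 char='b'
After 6 (b): row=0 col=5 char='s'
After 7 (k): row=0 col=5 char='s'
After 8 (b): row=0 col=0 char='m'
After 9 (w): row=0 col=5 char='s'
After 10 (b): row=0 col=0 char='m'
After 11 (j): row=1 col=0 char='_'
After 12 (w): row=1 col=1 char='t'

Answer: ten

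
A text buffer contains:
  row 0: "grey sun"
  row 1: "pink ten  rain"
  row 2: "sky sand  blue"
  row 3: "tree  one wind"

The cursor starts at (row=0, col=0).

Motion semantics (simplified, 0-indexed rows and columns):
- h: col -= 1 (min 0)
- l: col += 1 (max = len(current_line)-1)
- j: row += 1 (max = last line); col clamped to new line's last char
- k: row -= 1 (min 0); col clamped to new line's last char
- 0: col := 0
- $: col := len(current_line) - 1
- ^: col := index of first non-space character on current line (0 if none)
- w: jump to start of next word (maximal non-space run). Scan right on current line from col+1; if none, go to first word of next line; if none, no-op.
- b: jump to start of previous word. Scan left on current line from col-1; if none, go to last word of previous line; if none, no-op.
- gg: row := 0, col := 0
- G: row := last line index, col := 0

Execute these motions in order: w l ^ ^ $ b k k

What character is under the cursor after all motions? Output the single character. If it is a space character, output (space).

After 1 (w): row=0 col=5 char='s'
After 2 (l): row=0 col=6 char='u'
After 3 (^): row=0 col=0 char='g'
After 4 (^): row=0 col=0 char='g'
After 5 ($): row=0 col=7 char='n'
After 6 (b): row=0 col=5 char='s'
After 7 (k): row=0 col=5 char='s'
After 8 (k): row=0 col=5 char='s'

Answer: s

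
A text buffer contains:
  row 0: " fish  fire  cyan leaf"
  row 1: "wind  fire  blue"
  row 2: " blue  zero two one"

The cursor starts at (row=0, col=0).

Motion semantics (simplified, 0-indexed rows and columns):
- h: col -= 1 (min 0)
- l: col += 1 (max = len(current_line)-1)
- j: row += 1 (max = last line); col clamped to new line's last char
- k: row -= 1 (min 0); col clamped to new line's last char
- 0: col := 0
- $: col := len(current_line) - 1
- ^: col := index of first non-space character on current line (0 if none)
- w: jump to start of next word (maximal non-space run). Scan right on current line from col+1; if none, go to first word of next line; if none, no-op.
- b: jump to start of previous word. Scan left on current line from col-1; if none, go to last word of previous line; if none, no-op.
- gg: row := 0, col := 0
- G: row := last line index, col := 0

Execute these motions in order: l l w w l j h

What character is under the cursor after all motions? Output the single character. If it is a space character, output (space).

After 1 (l): row=0 col=1 char='f'
After 2 (l): row=0 col=2 char='i'
After 3 (w): row=0 col=7 char='f'
After 4 (w): row=0 col=13 char='c'
After 5 (l): row=0 col=14 char='y'
After 6 (j): row=1 col=14 char='u'
After 7 (h): row=1 col=13 char='l'

Answer: l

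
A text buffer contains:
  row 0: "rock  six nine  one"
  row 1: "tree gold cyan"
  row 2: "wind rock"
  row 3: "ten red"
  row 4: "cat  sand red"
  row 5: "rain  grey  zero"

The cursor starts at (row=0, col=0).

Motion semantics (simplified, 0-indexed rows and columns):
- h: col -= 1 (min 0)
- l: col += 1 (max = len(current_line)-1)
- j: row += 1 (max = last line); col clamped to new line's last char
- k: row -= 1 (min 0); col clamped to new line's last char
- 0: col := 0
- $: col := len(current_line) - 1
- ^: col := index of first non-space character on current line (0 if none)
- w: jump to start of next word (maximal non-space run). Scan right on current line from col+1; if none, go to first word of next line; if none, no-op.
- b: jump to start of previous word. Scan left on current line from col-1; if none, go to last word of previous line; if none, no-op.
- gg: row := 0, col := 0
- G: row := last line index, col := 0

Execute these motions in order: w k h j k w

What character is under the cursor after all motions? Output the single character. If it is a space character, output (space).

Answer: s

Derivation:
After 1 (w): row=0 col=6 char='s'
After 2 (k): row=0 col=6 char='s'
After 3 (h): row=0 col=5 char='_'
After 4 (j): row=1 col=5 char='g'
After 5 (k): row=0 col=5 char='_'
After 6 (w): row=0 col=6 char='s'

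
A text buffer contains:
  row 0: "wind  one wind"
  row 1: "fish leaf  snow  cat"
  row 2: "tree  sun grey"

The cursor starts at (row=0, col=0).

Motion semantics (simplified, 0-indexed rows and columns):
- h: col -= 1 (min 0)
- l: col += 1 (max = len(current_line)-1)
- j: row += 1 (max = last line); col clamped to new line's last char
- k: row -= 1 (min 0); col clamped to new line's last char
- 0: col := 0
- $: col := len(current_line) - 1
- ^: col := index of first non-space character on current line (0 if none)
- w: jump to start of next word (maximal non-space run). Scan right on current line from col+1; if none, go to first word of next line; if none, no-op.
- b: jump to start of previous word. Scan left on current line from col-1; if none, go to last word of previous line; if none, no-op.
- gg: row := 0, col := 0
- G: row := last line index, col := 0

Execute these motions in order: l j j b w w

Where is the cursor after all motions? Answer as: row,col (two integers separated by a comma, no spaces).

After 1 (l): row=0 col=1 char='i'
After 2 (j): row=1 col=1 char='i'
After 3 (j): row=2 col=1 char='r'
After 4 (b): row=2 col=0 char='t'
After 5 (w): row=2 col=6 char='s'
After 6 (w): row=2 col=10 char='g'

Answer: 2,10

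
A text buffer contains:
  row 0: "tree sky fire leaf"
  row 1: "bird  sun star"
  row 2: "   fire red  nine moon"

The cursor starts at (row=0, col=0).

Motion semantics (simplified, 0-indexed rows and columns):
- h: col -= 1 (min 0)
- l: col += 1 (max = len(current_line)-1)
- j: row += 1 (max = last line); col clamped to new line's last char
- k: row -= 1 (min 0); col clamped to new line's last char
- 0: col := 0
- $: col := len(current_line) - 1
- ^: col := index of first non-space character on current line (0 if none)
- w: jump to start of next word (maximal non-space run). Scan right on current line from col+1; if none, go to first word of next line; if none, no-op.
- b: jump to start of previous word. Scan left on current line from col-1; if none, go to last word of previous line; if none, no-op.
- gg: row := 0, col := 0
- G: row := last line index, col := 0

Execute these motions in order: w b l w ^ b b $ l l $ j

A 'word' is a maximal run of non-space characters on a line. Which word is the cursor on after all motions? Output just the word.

After 1 (w): row=0 col=5 char='s'
After 2 (b): row=0 col=0 char='t'
After 3 (l): row=0 col=1 char='r'
After 4 (w): row=0 col=5 char='s'
After 5 (^): row=0 col=0 char='t'
After 6 (b): row=0 col=0 char='t'
After 7 (b): row=0 col=0 char='t'
After 8 ($): row=0 col=17 char='f'
After 9 (l): row=0 col=17 char='f'
After 10 (l): row=0 col=17 char='f'
After 11 ($): row=0 col=17 char='f'
After 12 (j): row=1 col=13 char='r'

Answer: star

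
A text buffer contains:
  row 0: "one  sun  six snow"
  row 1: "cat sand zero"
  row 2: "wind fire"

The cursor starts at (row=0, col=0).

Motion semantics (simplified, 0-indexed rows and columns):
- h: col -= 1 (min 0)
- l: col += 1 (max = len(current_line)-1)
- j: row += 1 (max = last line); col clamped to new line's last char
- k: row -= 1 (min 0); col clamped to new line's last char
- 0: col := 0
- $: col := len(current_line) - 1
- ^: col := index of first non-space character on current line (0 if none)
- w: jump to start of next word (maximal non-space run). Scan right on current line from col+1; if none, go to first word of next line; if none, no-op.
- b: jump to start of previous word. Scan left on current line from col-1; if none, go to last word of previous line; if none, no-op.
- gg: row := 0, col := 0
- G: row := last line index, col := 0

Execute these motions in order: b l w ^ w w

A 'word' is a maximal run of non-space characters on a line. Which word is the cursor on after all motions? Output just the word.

Answer: six

Derivation:
After 1 (b): row=0 col=0 char='o'
After 2 (l): row=0 col=1 char='n'
After 3 (w): row=0 col=5 char='s'
After 4 (^): row=0 col=0 char='o'
After 5 (w): row=0 col=5 char='s'
After 6 (w): row=0 col=10 char='s'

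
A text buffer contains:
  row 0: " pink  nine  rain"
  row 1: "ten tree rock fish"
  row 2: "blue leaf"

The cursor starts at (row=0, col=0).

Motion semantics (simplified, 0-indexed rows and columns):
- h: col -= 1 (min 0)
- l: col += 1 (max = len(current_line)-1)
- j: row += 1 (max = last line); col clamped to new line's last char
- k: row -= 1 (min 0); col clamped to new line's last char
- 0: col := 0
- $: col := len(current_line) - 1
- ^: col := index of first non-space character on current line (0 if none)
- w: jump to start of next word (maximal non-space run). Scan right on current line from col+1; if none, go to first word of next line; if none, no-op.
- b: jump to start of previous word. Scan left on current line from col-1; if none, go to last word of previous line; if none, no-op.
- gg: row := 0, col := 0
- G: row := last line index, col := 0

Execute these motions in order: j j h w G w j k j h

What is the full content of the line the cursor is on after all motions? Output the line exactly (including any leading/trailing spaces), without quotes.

Answer: blue leaf

Derivation:
After 1 (j): row=1 col=0 char='t'
After 2 (j): row=2 col=0 char='b'
After 3 (h): row=2 col=0 char='b'
After 4 (w): row=2 col=5 char='l'
After 5 (G): row=2 col=0 char='b'
After 6 (w): row=2 col=5 char='l'
After 7 (j): row=2 col=5 char='l'
After 8 (k): row=1 col=5 char='r'
After 9 (j): row=2 col=5 char='l'
After 10 (h): row=2 col=4 char='_'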